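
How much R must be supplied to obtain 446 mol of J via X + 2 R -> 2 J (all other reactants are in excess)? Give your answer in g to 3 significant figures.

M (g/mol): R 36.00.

n(J) = 446.0 mol
n(R) = (2/2) × 446.0 = 446.0 mol
mass = 446.0 × 36.00 = 16060 g

16100 g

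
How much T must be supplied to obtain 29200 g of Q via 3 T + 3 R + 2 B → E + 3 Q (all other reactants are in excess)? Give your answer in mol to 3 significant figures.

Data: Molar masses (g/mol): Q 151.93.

n(Q) = 29200 / 151.93 = 192.2 mol
n(T) = (3/3) × 192.2 = 192.2 mol

192 mol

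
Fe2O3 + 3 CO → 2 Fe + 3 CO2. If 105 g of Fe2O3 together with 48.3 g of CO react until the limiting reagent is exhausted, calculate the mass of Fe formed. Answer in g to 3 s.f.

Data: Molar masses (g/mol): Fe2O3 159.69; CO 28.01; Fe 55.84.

64.2 g

n(Fe2O3) = 105.0 / 159.69 = 0.6575 mol
n(CO) = 48.30 / 28.01 = 1.724 mol
n/ν for Fe2O3 = 0.6575/1 = 0.6575
n/ν for CO = 1.724/3 = 0.5747
Smallest n/ν is CO → limiting reagent.
n(Fe) = (2/3) × 1.724 = 1.149 mol
mass = 1.149 × 55.84 = 64.16 g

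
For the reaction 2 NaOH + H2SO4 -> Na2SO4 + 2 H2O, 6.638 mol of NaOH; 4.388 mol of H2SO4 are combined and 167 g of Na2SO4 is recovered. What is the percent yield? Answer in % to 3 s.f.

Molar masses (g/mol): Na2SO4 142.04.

n(NaOH) = 6.638 mol
n(H2SO4) = 4.388 mol
n/ν → NaOH: 3.319, H2SO4: 4.388; NaOH is limiting.
theoretical n(Na2SO4) = (1/2) × 6.638 = 3.319 mol → 471.4 g
% yield = 167 / 471.4 × 100 = 35.43 %

35.4 %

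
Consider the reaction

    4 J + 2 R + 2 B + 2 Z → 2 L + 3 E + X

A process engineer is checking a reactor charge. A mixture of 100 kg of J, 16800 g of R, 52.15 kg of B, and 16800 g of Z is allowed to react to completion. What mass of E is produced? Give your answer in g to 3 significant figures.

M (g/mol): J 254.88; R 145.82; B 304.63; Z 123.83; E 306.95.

53000 g

n(J) = 100.0×1000 / 254.88 = 392.3 mol
n(R) = 16800 / 145.82 = 115.2 mol
n(B) = 52.15×1000 / 304.63 = 171.2 mol
n(Z) = 16800 / 123.83 = 135.7 mol
n/ν for J = 392.3/4 = 98.08
n/ν for R = 115.2/2 = 57.60
n/ν for B = 171.2/2 = 85.60
n/ν for Z = 135.7/2 = 67.85
Smallest n/ν is R → limiting reagent.
n(E) = (3/2) × 115.2 = 172.8 mol
mass = 172.8 × 306.95 = 53040 g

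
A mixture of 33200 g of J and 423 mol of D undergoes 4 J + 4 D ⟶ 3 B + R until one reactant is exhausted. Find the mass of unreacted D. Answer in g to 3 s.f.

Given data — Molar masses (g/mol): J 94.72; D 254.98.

18500 g

n(J) = 33200 / 94.72 = 350.5 mol
n(D) = 423.0 mol
n/ν → J: 87.63, D: 105.8; J is limiting.
D consumed = (4/4) × 350.5 = 350.5 mol
D remaining = 423.0 − 350.5 = 72.50 mol
mass = 72.50 × 254.98 = 18490 g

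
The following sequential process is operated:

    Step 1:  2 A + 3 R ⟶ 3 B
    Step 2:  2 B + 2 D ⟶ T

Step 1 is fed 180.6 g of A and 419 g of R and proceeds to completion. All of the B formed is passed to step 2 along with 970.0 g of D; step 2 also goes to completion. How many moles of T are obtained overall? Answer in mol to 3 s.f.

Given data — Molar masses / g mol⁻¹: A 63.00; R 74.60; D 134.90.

2.15 mol

Step 1:
n(A) = 180.6 / 63.00 = 2.867 mol
n(R) = 419.0 / 74.60 = 5.617 mol
n/ν for A = 2.867/2 = 1.434
n/ν for R = 5.617/3 = 1.872
Smallest n/ν is A → limiting reagent.
n(B) produced = (3/2) × 2.867 = 4.301 mol
Step 2:
n(B) available = 4.301 mol
n(D) = 970.0 / 134.90 = 7.191 mol
n/ν for B = 4.301/2 = 2.151
n/ν for D = 7.191/2 = 3.596
Smallest n/ν is B → limiting reagent.
n(T) = (1/2) × 4.301 = 2.151 mol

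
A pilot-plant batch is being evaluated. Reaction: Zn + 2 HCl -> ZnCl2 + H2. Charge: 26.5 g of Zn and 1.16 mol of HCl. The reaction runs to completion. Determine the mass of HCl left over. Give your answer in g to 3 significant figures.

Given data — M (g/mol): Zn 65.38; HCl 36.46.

12.7 g

n(Zn) = 26.50 / 65.38 = 0.4053 mol
n(HCl) = 1.160 mol
n/ν for Zn = 0.4053/1 = 0.4053
n/ν for HCl = 1.160/2 = 0.5800
Smallest n/ν is Zn → limiting reagent.
HCl consumed = (2/1) × 0.4053 = 0.8106 mol
HCl remaining = 1.160 − 0.8106 = 0.3494 mol
mass = 0.3494 × 36.46 = 12.74 g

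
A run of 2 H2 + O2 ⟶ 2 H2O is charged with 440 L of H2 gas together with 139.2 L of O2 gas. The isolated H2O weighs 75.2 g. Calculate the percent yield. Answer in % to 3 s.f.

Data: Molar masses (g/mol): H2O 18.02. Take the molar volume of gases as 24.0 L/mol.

36.0 %

n(H2) = 440.0 / 24.0 = 18.33 mol
n(O2) = 139.2 / 24.0 = 5.800 mol
n/ν → H2: 9.165, O2: 5.800; O2 is limiting.
theoretical n(H2O) = (2/1) × 5.800 = 11.60 mol → 209.0 g
% yield = 75.2 / 209.0 × 100 = 35.98 %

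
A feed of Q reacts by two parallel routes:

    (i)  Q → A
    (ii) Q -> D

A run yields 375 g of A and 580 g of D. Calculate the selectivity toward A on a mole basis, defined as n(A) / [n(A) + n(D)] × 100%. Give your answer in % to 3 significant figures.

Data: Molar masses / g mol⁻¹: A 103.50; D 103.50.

39.3 %

n(A) = 375 / 103.50 = 3.623 mol
n(D) = 580 / 103.50 = 5.604 mol
selectivity = 3.623/(3.623+5.604) × 100 = 39.27 %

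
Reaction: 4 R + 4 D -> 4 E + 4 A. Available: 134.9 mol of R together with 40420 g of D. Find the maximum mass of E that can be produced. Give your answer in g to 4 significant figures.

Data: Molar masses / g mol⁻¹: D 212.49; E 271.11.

36570 g

n(R) = 134.9 mol
n(D) = 40420 / 212.49 = 190.2 mol
n/ν → R: 33.73, D: 47.55; R is limiting.
n(E) = (4/4) × 134.9 = 134.9 mol
mass = 134.9 × 271.11 = 36570 g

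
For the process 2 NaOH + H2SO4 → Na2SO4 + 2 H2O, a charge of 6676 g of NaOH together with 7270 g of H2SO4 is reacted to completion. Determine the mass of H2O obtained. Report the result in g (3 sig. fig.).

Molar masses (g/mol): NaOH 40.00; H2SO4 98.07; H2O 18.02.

n(NaOH) = 6676 / 40.00 = 166.9 mol
n(H2SO4) = 7270 / 98.07 = 74.13 mol
n/ν for NaOH = 166.9/2 = 83.45
n/ν for H2SO4 = 74.13/1 = 74.13
Smallest n/ν is H2SO4 → limiting reagent.
n(H2O) = (2/1) × 74.13 = 148.3 mol
mass = 148.3 × 18.02 = 2672 g

2670 g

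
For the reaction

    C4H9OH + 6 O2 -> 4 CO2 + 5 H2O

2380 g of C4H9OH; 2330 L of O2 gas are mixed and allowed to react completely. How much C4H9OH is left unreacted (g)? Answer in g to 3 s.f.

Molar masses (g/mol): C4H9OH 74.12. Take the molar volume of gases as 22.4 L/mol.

n(C4H9OH) = 2380 / 74.12 = 32.11 mol
n(O2) = 2330 / 22.4 = 104.0 mol
n/ν for C4H9OH = 32.11/1 = 32.11
n/ν for O2 = 104.0/6 = 17.33
Smallest n/ν is O2 → limiting reagent.
C4H9OH consumed = (1/6) × 104.0 = 17.33 mol
C4H9OH remaining = 32.11 − 17.33 = 14.78 mol
mass = 14.78 × 74.12 = 1095 g

1100 g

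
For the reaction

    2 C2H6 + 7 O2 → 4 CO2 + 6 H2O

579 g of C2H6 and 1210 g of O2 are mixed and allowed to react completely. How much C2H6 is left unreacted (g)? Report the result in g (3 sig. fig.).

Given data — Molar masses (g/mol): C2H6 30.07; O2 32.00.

254 g

n(C2H6) = 579.0 / 30.07 = 19.26 mol
n(O2) = 1210 / 32.00 = 37.81 mol
n/ν for C2H6 = 19.26/2 = 9.630
n/ν for O2 = 37.81/7 = 5.401
Smallest n/ν is O2 → limiting reagent.
C2H6 consumed = (2/7) × 37.81 = 10.80 mol
C2H6 remaining = 19.26 − 10.80 = 8.460 mol
mass = 8.460 × 30.07 = 254.4 g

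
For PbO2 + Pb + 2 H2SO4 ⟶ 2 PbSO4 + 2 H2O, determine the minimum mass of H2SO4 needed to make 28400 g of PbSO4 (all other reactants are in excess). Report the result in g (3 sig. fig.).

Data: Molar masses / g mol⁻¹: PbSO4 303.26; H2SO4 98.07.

9180 g

n(PbSO4) = 28400 / 303.26 = 93.65 mol
n(H2SO4) = (2/2) × 93.65 = 93.65 mol
mass = 93.65 × 98.07 = 9184 g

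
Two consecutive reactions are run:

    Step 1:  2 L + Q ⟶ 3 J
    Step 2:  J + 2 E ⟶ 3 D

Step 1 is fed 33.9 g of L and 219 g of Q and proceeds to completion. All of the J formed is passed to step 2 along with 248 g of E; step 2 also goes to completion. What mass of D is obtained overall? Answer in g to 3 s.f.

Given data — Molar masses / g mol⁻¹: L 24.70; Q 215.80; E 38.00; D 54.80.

Step 1:
n(L) = 33.90 / 24.70 = 1.372 mol
n(Q) = 219.0 / 215.80 = 1.015 mol
n/ν → L: 0.6860, Q: 1.015; L is limiting.
n(J) produced = (3/2) × 1.372 = 2.058 mol
Step 2:
n(J) available = 2.058 mol
n(E) = 248.0 / 38.00 = 6.526 mol
n/ν → J: 2.058, E: 3.263; J is limiting.
n(D) = (3/1) × 2.058 = 6.174 mol
mass = 6.174 × 54.80 = 338.3 g

338 g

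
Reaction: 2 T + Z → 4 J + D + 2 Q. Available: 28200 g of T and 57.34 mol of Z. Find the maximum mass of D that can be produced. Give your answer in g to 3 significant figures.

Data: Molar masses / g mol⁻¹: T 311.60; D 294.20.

n(T) = 28200 / 311.60 = 90.50 mol
n(Z) = 57.34 mol
n/ν for T = 90.50/2 = 45.25
n/ν for Z = 57.34/1 = 57.34
Smallest n/ν is T → limiting reagent.
n(D) = (1/2) × 90.50 = 45.25 mol
mass = 45.25 × 294.20 = 13310 g

13300 g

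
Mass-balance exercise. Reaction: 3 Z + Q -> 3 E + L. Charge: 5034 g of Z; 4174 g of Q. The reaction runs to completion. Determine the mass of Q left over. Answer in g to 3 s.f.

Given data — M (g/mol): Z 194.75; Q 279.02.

1770 g

n(Z) = 5034 / 194.75 = 25.85 mol
n(Q) = 4174 / 279.02 = 14.96 mol
n/ν for Z = 25.85/3 = 8.617
n/ν for Q = 14.96/1 = 14.96
Smallest n/ν is Z → limiting reagent.
Q consumed = (1/3) × 25.85 = 8.617 mol
Q remaining = 14.96 − 8.617 = 6.343 mol
mass = 6.343 × 279.02 = 1770 g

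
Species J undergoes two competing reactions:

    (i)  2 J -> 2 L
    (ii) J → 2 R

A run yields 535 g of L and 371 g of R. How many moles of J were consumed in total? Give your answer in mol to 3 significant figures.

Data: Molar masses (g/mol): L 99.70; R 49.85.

9.09 mol

n(L) = 535 / 99.70 = 5.366 mol
n(R) = 371 / 49.85 = 7.442 mol
n(J) via (i) = (2/2)×5.366 = 5.366 mol
n(J) via (ii) = (1/2)×7.442 = 3.721 mol
total n(J) = 5.366 + 3.721 = 9.087 mol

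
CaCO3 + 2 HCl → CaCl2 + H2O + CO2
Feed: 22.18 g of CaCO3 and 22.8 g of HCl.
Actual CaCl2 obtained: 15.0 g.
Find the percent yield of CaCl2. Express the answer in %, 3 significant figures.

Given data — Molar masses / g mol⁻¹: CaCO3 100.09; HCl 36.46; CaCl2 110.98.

61.0 %

n(CaCO3) = 22.18 / 100.09 = 0.2216 mol
n(HCl) = 22.80 / 36.46 = 0.6253 mol
n/ν for CaCO3 = 0.2216/1 = 0.2216
n/ν for HCl = 0.6253/2 = 0.3127
Smallest n/ν is CaCO3 → limiting reagent.
theoretical n(CaCl2) = (1/1) × 0.2216 = 0.2216 mol → 24.59 g
% yield = 15.0 / 24.59 × 100 = 61.00 %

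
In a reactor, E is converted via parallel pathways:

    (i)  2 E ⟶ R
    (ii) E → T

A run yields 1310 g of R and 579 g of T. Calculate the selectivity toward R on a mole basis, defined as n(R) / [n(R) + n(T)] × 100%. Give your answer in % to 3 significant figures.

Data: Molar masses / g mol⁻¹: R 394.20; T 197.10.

53.1 %

n(R) = 1310 / 394.20 = 3.323 mol
n(T) = 579 / 197.10 = 2.938 mol
selectivity = 3.323/(3.323+2.938) × 100 = 53.07 %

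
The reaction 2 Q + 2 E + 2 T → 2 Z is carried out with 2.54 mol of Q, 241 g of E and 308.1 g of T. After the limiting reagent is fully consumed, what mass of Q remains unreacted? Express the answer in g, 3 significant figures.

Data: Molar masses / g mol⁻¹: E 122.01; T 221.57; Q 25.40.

n(Q) = 2.540 mol
n(E) = 241.0 / 122.01 = 1.975 mol
n(T) = 308.1 / 221.57 = 1.391 mol
n/ν → Q: 1.270, E: 0.9875, T: 0.6955; T is limiting.
Q consumed = (2/2) × 1.391 = 1.391 mol
Q remaining = 2.540 − 1.391 = 1.149 mol
mass = 1.149 × 25.40 = 29.18 g

29.2 g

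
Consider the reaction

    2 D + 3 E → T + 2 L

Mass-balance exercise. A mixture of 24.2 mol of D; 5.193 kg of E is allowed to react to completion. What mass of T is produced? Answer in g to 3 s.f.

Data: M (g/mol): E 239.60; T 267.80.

1930 g

n(D) = 24.20 mol
n(E) = 5.193×1000 / 239.60 = 21.67 mol
n/ν for D = 24.20/2 = 12.10
n/ν for E = 21.67/3 = 7.223
Smallest n/ν is E → limiting reagent.
n(T) = (1/3) × 21.67 = 7.223 mol
mass = 7.223 × 267.80 = 1934 g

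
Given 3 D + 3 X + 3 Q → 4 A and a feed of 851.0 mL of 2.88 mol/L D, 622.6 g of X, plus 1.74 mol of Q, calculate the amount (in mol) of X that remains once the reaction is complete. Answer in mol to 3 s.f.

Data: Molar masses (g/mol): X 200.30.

n(D) = 2.88 × 851.0/1000 = 2.451 mol
n(X) = 622.6 / 200.30 = 3.108 mol
n(Q) = 1.740 mol
n/ν → D: 0.8170, X: 1.036, Q: 0.5800; Q is limiting.
X consumed = (3/3) × 1.740 = 1.740 mol
X remaining = 3.108 − 1.740 = 1.368 mol

1.37 mol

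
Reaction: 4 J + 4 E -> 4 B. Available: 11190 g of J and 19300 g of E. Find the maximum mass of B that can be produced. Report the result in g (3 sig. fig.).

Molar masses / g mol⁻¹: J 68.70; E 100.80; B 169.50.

n(J) = 11190 / 68.70 = 162.9 mol
n(E) = 19300 / 100.80 = 191.5 mol
n/ν → J: 40.73, E: 47.88; J is limiting.
n(B) = (4/4) × 162.9 = 162.9 mol
mass = 162.9 × 169.50 = 27610 g

27600 g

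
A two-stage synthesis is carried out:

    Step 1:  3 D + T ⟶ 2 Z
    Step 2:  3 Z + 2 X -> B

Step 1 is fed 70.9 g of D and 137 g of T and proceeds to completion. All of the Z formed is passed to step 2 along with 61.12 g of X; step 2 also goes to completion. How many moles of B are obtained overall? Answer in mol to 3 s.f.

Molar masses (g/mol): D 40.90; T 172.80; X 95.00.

Step 1:
n(D) = 70.90 / 40.90 = 1.733 mol
n(T) = 137.0 / 172.80 = 0.7928 mol
n/ν for D = 1.733/3 = 0.5777
n/ν for T = 0.7928/1 = 0.7928
Smallest n/ν is D → limiting reagent.
n(Z) produced = (2/3) × 1.733 = 1.155 mol
Step 2:
n(Z) available = 1.155 mol
n(X) = 61.12 / 95.00 = 0.6434 mol
n/ν for Z = 1.155/3 = 0.3850
n/ν for X = 0.6434/2 = 0.3217
Smallest n/ν is X → limiting reagent.
n(B) = (1/2) × 0.6434 = 0.3217 mol

0.322 mol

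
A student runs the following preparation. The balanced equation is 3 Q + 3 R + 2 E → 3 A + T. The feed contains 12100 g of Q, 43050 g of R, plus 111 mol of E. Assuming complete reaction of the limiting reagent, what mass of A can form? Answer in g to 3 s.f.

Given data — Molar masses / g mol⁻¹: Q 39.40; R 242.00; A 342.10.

n(Q) = 12100 / 39.40 = 307.1 mol
n(R) = 43050 / 242.00 = 177.9 mol
n(E) = 111.0 mol
n/ν for Q = 307.1/3 = 102.4
n/ν for R = 177.9/3 = 59.30
n/ν for E = 111.0/2 = 55.50
Smallest n/ν is E → limiting reagent.
n(A) = (3/2) × 111.0 = 166.5 mol
mass = 166.5 × 342.10 = 56960 g

57000 g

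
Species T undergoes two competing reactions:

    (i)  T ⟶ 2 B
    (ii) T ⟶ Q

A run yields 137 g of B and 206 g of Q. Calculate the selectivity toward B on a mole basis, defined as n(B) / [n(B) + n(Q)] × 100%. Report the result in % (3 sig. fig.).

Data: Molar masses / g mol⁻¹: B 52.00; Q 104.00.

57.1 %

n(B) = 137 / 52.00 = 2.635 mol
n(Q) = 206 / 104.00 = 1.981 mol
selectivity = 2.635/(2.635+1.981) × 100 = 57.08 %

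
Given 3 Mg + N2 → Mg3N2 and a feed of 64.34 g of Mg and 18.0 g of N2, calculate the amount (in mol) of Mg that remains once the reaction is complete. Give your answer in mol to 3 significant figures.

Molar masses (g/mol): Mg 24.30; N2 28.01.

0.720 mol

n(Mg) = 64.34 / 24.30 = 2.648 mol
n(N2) = 18.00 / 28.01 = 0.6426 mol
n/ν for Mg = 2.648/3 = 0.8827
n/ν for N2 = 0.6426/1 = 0.6426
Smallest n/ν is N2 → limiting reagent.
Mg consumed = (3/1) × 0.6426 = 1.928 mol
Mg remaining = 2.648 − 1.928 = 0.7200 mol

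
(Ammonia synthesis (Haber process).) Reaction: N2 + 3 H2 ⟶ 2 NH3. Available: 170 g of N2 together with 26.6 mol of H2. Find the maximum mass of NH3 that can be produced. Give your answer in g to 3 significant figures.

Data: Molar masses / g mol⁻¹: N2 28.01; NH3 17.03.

n(N2) = 170.0 / 28.01 = 6.069 mol
n(H2) = 26.60 mol
n/ν for N2 = 6.069/1 = 6.069
n/ν for H2 = 26.60/3 = 8.867
Smallest n/ν is N2 → limiting reagent.
n(NH3) = (2/1) × 6.069 = 12.14 mol
mass = 12.14 × 17.03 = 206.7 g

207 g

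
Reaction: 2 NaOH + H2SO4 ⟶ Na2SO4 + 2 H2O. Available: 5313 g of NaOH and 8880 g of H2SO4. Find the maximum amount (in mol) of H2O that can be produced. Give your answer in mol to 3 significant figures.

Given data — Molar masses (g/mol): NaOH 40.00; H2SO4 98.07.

n(NaOH) = 5313 / 40.00 = 132.8 mol
n(H2SO4) = 8880 / 98.07 = 90.55 mol
n/ν → NaOH: 66.40, H2SO4: 90.55; NaOH is limiting.
n(H2O) = (2/2) × 132.8 = 132.8 mol

133 mol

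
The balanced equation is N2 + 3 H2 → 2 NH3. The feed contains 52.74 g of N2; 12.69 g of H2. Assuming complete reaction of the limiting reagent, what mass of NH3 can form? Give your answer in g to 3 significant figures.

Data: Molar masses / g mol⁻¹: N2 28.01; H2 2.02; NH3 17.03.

64.1 g

n(N2) = 52.74 / 28.01 = 1.883 mol
n(H2) = 12.69 / 2.02 = 6.282 mol
n/ν for N2 = 1.883/1 = 1.883
n/ν for H2 = 6.282/3 = 2.094
Smallest n/ν is N2 → limiting reagent.
n(NH3) = (2/1) × 1.883 = 3.766 mol
mass = 3.766 × 17.03 = 64.13 g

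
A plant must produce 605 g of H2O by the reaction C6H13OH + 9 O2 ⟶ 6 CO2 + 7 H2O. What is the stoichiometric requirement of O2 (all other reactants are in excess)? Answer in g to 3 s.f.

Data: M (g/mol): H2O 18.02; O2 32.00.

1380 g

n(H2O) = 605 / 18.02 = 33.57 mol
n(O2) = (9/7) × 33.57 = 43.16 mol
mass = 43.16 × 32.00 = 1381 g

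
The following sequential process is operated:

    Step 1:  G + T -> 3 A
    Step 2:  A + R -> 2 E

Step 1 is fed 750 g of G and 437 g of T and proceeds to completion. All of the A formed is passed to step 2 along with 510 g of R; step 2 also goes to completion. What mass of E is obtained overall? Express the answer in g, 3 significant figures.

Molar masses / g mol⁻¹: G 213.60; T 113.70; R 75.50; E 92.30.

1250 g

Step 1:
n(G) = 750.0 / 213.60 = 3.511 mol
n(T) = 437.0 / 113.70 = 3.843 mol
n/ν for G = 3.511/1 = 3.511
n/ν for T = 3.843/1 = 3.843
Smallest n/ν is G → limiting reagent.
n(A) produced = (3/1) × 3.511 = 10.53 mol
Step 2:
n(A) available = 10.53 mol
n(R) = 510.0 / 75.50 = 6.755 mol
n/ν for A = 10.53/1 = 10.53
n/ν for R = 6.755/1 = 6.755
Smallest n/ν is R → limiting reagent.
n(E) = (2/1) × 6.755 = 13.51 mol
mass = 13.51 × 92.30 = 1247 g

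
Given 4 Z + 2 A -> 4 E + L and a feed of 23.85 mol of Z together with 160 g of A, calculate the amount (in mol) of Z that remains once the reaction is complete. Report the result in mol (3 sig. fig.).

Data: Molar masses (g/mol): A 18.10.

n(Z) = 23.85 mol
n(A) = 160.0 / 18.10 = 8.840 mol
n/ν → Z: 5.963, A: 4.420; A is limiting.
Z consumed = (4/2) × 8.840 = 17.68 mol
Z remaining = 23.85 − 17.68 = 6.170 mol

6.17 mol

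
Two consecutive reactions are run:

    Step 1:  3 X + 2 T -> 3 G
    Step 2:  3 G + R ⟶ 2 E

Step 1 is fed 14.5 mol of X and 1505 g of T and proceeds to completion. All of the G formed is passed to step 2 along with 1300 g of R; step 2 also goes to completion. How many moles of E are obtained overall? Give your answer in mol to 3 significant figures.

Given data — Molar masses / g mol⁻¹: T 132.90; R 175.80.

Step 1:
n(X) = 14.50 mol
n(T) = 1505 / 132.90 = 11.32 mol
n/ν for X = 14.50/3 = 4.833
n/ν for T = 11.32/2 = 5.660
Smallest n/ν is X → limiting reagent.
n(G) produced = (3/3) × 14.50 = 14.50 mol
Step 2:
n(G) available = 14.50 mol
n(R) = 1300 / 175.80 = 7.395 mol
n/ν for G = 14.50/3 = 4.833
n/ν for R = 7.395/1 = 7.395
Smallest n/ν is G → limiting reagent.
n(E) = (2/3) × 14.50 = 9.667 mol

9.67 mol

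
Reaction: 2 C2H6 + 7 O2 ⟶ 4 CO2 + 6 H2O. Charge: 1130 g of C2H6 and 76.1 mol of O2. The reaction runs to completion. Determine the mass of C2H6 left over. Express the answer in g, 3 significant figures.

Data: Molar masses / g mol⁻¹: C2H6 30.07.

476 g

n(C2H6) = 1130 / 30.07 = 37.58 mol
n(O2) = 76.10 mol
n/ν for C2H6 = 37.58/2 = 18.79
n/ν for O2 = 76.10/7 = 10.87
Smallest n/ν is O2 → limiting reagent.
C2H6 consumed = (2/7) × 76.10 = 21.74 mol
C2H6 remaining = 37.58 − 21.74 = 15.84 mol
mass = 15.84 × 30.07 = 476.3 g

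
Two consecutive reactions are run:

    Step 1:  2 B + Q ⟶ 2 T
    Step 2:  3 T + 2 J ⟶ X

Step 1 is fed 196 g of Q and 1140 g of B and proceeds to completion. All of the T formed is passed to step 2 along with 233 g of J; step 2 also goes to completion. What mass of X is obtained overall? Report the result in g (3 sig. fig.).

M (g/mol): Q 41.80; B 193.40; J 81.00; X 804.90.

Step 1:
n(Q) = 196.0 / 41.80 = 4.689 mol
n(B) = 1140 / 193.40 = 5.895 mol
n/ν for Q = 4.689/1 = 4.689
n/ν for B = 5.895/2 = 2.948
Smallest n/ν is B → limiting reagent.
n(T) produced = (2/2) × 5.895 = 5.895 mol
Step 2:
n(T) available = 5.895 mol
n(J) = 233.0 / 81.00 = 2.877 mol
n/ν for T = 5.895/3 = 1.965
n/ν for J = 2.877/2 = 1.439
Smallest n/ν is J → limiting reagent.
n(X) = (1/2) × 2.877 = 1.439 mol
mass = 1.439 × 804.90 = 1158 g

1160 g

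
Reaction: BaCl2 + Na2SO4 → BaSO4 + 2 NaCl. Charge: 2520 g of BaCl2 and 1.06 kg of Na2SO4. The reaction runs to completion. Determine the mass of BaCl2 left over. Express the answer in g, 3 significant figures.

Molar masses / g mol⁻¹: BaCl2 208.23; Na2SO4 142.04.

n(BaCl2) = 2520 / 208.23 = 12.10 mol
n(Na2SO4) = 1.060×1000 / 142.04 = 7.463 mol
n/ν for BaCl2 = 12.10/1 = 12.10
n/ν for Na2SO4 = 7.463/1 = 7.463
Smallest n/ν is Na2SO4 → limiting reagent.
BaCl2 consumed = (1/1) × 7.463 = 7.463 mol
BaCl2 remaining = 12.10 − 7.463 = 4.637 mol
mass = 4.637 × 208.23 = 965.6 g

966 g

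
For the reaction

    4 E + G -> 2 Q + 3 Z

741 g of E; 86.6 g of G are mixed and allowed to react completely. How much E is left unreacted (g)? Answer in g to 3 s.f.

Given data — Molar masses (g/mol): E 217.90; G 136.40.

188 g

n(E) = 741.0 / 217.90 = 3.401 mol
n(G) = 86.60 / 136.40 = 0.6349 mol
n/ν for E = 3.401/4 = 0.8503
n/ν for G = 0.6349/1 = 0.6349
Smallest n/ν is G → limiting reagent.
E consumed = (4/1) × 0.6349 = 2.540 mol
E remaining = 3.401 − 2.540 = 0.8610 mol
mass = 0.8610 × 217.90 = 187.6 g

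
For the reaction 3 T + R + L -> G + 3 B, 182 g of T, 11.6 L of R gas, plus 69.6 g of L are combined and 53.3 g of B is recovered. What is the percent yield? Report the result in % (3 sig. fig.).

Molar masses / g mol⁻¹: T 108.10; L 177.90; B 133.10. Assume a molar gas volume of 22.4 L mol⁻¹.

34.1 %

n(T) = 182.0 / 108.10 = 1.684 mol
n(R) = 11.60 / 22.4 = 0.5179 mol
n(L) = 69.60 / 177.90 = 0.3912 mol
n/ν for T = 1.684/3 = 0.5613
n/ν for R = 0.5179/1 = 0.5179
n/ν for L = 0.3912/1 = 0.3912
Smallest n/ν is L → limiting reagent.
theoretical n(B) = (3/1) × 0.3912 = 1.174 mol → 156.3 g
% yield = 53.3 / 156.3 × 100 = 34.10 %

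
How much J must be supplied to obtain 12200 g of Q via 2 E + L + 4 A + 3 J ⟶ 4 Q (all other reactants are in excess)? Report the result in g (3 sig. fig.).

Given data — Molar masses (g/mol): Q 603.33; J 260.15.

3950 g

n(Q) = 12200 / 603.33 = 20.22 mol
n(J) = (3/4) × 20.22 = 15.17 mol
mass = 15.17 × 260.15 = 3946 g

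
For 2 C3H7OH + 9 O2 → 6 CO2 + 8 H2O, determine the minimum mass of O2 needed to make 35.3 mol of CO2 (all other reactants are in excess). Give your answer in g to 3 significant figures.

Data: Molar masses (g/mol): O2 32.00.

1690 g

n(CO2) = 35.30 mol
n(O2) = (9/6) × 35.30 = 52.95 mol
mass = 52.95 × 32.00 = 1694 g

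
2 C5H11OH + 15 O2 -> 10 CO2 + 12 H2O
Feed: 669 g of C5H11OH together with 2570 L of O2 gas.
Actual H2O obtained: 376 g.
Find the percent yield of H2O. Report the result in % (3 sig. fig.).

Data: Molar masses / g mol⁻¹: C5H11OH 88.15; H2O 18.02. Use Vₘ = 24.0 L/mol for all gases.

45.8 %

n(C5H11OH) = 669.0 / 88.15 = 7.589 mol
n(O2) = 2570 / 24.0 = 107.1 mol
n/ν → C5H11OH: 3.795, O2: 7.140; C5H11OH is limiting.
theoretical n(H2O) = (12/2) × 7.589 = 45.53 mol → 820.5 g
% yield = 376 / 820.5 × 100 = 45.83 %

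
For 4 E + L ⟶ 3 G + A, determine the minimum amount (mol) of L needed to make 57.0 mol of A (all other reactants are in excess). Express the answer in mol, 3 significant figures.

57.0 mol

n(A) = 57.00 mol
n(L) = (1/1) × 57.00 = 57.00 mol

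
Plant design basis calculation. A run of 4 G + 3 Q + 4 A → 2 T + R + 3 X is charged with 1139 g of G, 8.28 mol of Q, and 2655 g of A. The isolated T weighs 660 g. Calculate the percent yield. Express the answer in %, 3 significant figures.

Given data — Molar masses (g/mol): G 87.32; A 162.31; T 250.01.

n(G) = 1139 / 87.32 = 13.04 mol
n(Q) = 8.280 mol
n(A) = 2655 / 162.31 = 16.36 mol
n/ν for G = 13.04/4 = 3.260
n/ν for Q = 8.280/3 = 2.760
n/ν for A = 16.36/4 = 4.090
Smallest n/ν is Q → limiting reagent.
theoretical n(T) = (2/3) × 8.280 = 5.520 mol → 1380 g
% yield = 660 / 1380 × 100 = 47.83 %

47.8 %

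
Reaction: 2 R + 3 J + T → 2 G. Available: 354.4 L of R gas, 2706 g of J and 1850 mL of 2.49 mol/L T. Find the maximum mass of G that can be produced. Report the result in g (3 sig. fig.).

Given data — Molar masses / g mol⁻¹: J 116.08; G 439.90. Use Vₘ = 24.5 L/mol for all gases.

4050 g

n(R) = 354.4 / 24.5 = 14.47 mol
n(J) = 2706 / 116.08 = 23.31 mol
n(T) = 2.49 × 1850/1000 = 4.607 mol
n/ν for R = 14.47/2 = 7.235
n/ν for J = 23.31/3 = 7.770
n/ν for T = 4.607/1 = 4.607
Smallest n/ν is T → limiting reagent.
n(G) = (2/1) × 4.607 = 9.214 mol
mass = 9.214 × 439.90 = 4053 g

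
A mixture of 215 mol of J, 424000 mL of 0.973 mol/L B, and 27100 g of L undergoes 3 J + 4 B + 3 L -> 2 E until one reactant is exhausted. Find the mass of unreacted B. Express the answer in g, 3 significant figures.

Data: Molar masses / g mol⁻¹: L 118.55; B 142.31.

n(J) = 215.0 mol
n(B) = 0.973 × 424000/1000 = 412.6 mol
n(L) = 27100 / 118.55 = 228.6 mol
n/ν → J: 71.67, B: 103.2, L: 76.20; J is limiting.
B consumed = (4/3) × 215.0 = 286.7 mol
B remaining = 412.6 − 286.7 = 125.9 mol
mass = 125.9 × 142.31 = 17920 g

17900 g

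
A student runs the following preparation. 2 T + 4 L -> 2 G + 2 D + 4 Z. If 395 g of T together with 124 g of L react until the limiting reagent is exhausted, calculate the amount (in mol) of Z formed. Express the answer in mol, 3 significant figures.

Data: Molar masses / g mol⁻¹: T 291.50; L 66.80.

1.86 mol

n(T) = 395.0 / 291.50 = 1.355 mol
n(L) = 124.0 / 66.80 = 1.856 mol
n/ν → T: 0.6775, L: 0.4640; L is limiting.
n(Z) = (4/4) × 1.856 = 1.856 mol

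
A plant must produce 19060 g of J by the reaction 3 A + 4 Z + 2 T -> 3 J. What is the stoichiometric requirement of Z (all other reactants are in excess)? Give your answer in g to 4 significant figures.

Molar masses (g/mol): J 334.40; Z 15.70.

1193 g

n(J) = 19060 / 334.40 = 57.00 mol
n(Z) = (4/3) × 57.00 = 76.00 mol
mass = 76.00 × 15.70 = 1193 g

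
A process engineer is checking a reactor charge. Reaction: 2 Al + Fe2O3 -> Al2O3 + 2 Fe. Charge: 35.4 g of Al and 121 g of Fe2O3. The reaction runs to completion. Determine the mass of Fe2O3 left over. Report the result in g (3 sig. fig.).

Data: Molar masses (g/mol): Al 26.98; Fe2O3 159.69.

n(Al) = 35.40 / 26.98 = 1.312 mol
n(Fe2O3) = 121.0 / 159.69 = 0.7577 mol
n/ν → Al: 0.6560, Fe2O3: 0.7577; Al is limiting.
Fe2O3 consumed = (1/2) × 1.312 = 0.6560 mol
Fe2O3 remaining = 0.7577 − 0.6560 = 0.1017 mol
mass = 0.1017 × 159.69 = 16.24 g

16.2 g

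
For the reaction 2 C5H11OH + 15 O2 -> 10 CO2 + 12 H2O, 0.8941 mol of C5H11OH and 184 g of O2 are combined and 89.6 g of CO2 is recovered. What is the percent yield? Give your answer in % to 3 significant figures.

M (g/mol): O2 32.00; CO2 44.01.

53.1 %

n(C5H11OH) = 0.8941 mol
n(O2) = 184.0 / 32.00 = 5.750 mol
n/ν for C5H11OH = 0.8941/2 = 0.4471
n/ν for O2 = 5.750/15 = 0.3833
Smallest n/ν is O2 → limiting reagent.
theoretical n(CO2) = (10/15) × 5.750 = 3.833 mol → 168.7 g
% yield = 89.6 / 168.7 × 100 = 53.11 %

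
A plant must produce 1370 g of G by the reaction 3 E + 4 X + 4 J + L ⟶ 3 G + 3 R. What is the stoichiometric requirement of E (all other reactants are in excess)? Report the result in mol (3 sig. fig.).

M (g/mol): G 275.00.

4.98 mol

n(G) = 1370 / 275.00 = 4.982 mol
n(E) = (3/3) × 4.982 = 4.982 mol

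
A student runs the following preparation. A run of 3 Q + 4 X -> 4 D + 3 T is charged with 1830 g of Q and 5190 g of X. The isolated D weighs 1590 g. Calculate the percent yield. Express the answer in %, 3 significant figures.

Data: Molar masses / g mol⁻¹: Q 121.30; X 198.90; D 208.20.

38.0 %

n(Q) = 1830 / 121.30 = 15.09 mol
n(X) = 5190 / 198.90 = 26.09 mol
n/ν → Q: 5.030, X: 6.523; Q is limiting.
theoretical n(D) = (4/3) × 15.09 = 20.12 mol → 4189 g
% yield = 1590 / 4189 × 100 = 37.96 %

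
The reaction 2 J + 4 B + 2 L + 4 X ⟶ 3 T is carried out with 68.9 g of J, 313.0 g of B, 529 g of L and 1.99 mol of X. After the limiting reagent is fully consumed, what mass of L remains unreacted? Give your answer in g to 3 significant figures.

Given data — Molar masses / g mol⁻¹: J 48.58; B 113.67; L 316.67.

n(J) = 68.90 / 48.58 = 1.418 mol
n(B) = 313.0 / 113.67 = 2.754 mol
n(L) = 529.0 / 316.67 = 1.671 mol
n(X) = 1.990 mol
n/ν for J = 1.418/2 = 0.7090
n/ν for B = 2.754/4 = 0.6885
n/ν for L = 1.671/2 = 0.8355
n/ν for X = 1.990/4 = 0.4975
Smallest n/ν is X → limiting reagent.
L consumed = (2/4) × 1.990 = 0.9950 mol
L remaining = 1.671 − 0.9950 = 0.6760 mol
mass = 0.6760 × 316.67 = 214.1 g

214 g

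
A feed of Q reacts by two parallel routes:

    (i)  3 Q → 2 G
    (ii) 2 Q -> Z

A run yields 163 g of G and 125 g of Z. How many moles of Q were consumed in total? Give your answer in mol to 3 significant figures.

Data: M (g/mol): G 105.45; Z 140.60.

4.10 mol

n(G) = 163 / 105.45 = 1.546 mol
n(Z) = 125 / 140.60 = 0.8890 mol
n(Q) via (i) = (3/2)×1.546 = 2.319 mol
n(Q) via (ii) = (2/1)×0.8890 = 1.778 mol
total n(Q) = 2.319 + 1.778 = 4.097 mol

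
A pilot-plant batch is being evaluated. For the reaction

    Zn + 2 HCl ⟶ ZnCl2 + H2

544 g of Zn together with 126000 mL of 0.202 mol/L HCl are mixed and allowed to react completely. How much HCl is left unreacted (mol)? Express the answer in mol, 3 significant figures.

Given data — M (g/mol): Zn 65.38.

n(Zn) = 544.0 / 65.38 = 8.321 mol
n(HCl) = 0.202 × 126000/1000 = 25.45 mol
n/ν for Zn = 8.321/1 = 8.321
n/ν for HCl = 25.45/2 = 12.73
Smallest n/ν is Zn → limiting reagent.
HCl consumed = (2/1) × 8.321 = 16.64 mol
HCl remaining = 25.45 − 16.64 = 8.810 mol

8.81 mol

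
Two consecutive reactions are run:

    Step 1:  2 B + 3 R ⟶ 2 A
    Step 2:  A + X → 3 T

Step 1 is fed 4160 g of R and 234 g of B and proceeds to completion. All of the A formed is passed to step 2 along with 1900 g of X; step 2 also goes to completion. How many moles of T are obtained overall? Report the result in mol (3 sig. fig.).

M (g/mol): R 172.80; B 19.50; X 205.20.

27.8 mol

Step 1:
n(R) = 4160 / 172.80 = 24.07 mol
n(B) = 234.0 / 19.50 = 12.00 mol
n/ν for R = 24.07/3 = 8.023
n/ν for B = 12.00/2 = 6.000
Smallest n/ν is B → limiting reagent.
n(A) produced = (2/2) × 12.00 = 12.00 mol
Step 2:
n(A) available = 12.00 mol
n(X) = 1900 / 205.20 = 9.259 mol
n/ν for A = 12.00/1 = 12.00
n/ν for X = 9.259/1 = 9.259
Smallest n/ν is X → limiting reagent.
n(T) = (3/1) × 9.259 = 27.78 mol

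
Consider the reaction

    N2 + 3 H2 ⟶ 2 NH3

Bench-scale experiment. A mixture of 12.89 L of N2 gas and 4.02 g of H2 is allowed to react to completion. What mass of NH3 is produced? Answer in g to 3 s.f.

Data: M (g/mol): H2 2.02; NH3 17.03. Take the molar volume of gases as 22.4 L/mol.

19.6 g

n(N2) = 12.89 / 22.4 = 0.5754 mol
n(H2) = 4.020 / 2.02 = 1.990 mol
n/ν for N2 = 0.5754/1 = 0.5754
n/ν for H2 = 1.990/3 = 0.6633
Smallest n/ν is N2 → limiting reagent.
n(NH3) = (2/1) × 0.5754 = 1.151 mol
mass = 1.151 × 17.03 = 19.60 g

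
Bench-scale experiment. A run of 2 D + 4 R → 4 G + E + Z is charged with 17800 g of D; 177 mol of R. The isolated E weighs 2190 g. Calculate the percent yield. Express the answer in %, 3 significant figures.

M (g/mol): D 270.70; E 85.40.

78.0 %

n(D) = 17800 / 270.70 = 65.76 mol
n(R) = 177.0 mol
n/ν for D = 65.76/2 = 32.88
n/ν for R = 177.0/4 = 44.25
Smallest n/ν is D → limiting reagent.
theoretical n(E) = (1/2) × 65.76 = 32.88 mol → 2808 g
% yield = 2190 / 2808 × 100 = 77.99 %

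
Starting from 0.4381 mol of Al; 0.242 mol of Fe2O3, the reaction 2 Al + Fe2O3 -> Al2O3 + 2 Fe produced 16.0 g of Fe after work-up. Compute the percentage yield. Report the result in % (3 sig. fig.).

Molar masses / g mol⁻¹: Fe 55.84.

65.4 %

n(Al) = 0.4381 mol
n(Fe2O3) = 0.2420 mol
n/ν → Al: 0.2191, Fe2O3: 0.2420; Al is limiting.
theoretical n(Fe) = (2/2) × 0.4381 = 0.4381 mol → 24.46 g
% yield = 16.0 / 24.46 × 100 = 65.41 %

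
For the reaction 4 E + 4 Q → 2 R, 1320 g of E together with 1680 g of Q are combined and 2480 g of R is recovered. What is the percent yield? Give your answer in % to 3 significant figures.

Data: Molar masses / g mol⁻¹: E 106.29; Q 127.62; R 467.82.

n(E) = 1320 / 106.29 = 12.42 mol
n(Q) = 1680 / 127.62 = 13.16 mol
n/ν for E = 12.42/4 = 3.105
n/ν for Q = 13.16/4 = 3.290
Smallest n/ν is E → limiting reagent.
theoretical n(R) = (2/4) × 12.42 = 6.210 mol → 2905 g
% yield = 2480 / 2905 × 100 = 85.37 %

85.4 %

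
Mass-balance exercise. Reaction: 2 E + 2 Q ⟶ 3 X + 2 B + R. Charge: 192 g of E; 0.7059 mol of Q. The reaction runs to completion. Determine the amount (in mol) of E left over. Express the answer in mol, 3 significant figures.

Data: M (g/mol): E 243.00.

n(E) = 192.0 / 243.00 = 0.7901 mol
n(Q) = 0.7059 mol
n/ν for E = 0.7901/2 = 0.3951
n/ν for Q = 0.7059/2 = 0.3530
Smallest n/ν is Q → limiting reagent.
E consumed = (2/2) × 0.7059 = 0.7059 mol
E remaining = 0.7901 − 0.7059 = 0.08420 mol

0.0842 mol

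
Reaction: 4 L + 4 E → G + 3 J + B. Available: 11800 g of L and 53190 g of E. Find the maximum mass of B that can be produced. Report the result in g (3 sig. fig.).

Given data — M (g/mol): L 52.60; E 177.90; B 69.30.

n(L) = 11800 / 52.60 = 224.3 mol
n(E) = 53190 / 177.90 = 299.0 mol
n/ν → L: 56.08, E: 74.75; L is limiting.
n(B) = (1/4) × 224.3 = 56.08 mol
mass = 56.08 × 69.30 = 3886 g

3890 g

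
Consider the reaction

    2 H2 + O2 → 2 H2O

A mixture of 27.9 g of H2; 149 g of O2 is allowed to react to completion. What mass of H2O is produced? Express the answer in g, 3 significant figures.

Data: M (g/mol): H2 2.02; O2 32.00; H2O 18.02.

168 g

n(H2) = 27.90 / 2.02 = 13.81 mol
n(O2) = 149.0 / 32.00 = 4.656 mol
n/ν for H2 = 13.81/2 = 6.905
n/ν for O2 = 4.656/1 = 4.656
Smallest n/ν is O2 → limiting reagent.
n(H2O) = (2/1) × 4.656 = 9.312 mol
mass = 9.312 × 18.02 = 167.8 g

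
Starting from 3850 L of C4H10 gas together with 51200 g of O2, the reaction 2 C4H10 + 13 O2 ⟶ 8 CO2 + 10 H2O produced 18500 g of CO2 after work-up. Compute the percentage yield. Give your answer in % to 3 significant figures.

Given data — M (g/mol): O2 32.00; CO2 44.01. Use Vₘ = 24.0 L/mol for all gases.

n(C4H10) = 3850 / 24.0 = 160.4 mol
n(O2) = 51200 / 32.00 = 1600 mol
n/ν for C4H10 = 160.4/2 = 80.20
n/ν for O2 = 1600/13 = 123.1
Smallest n/ν is C4H10 → limiting reagent.
theoretical n(CO2) = (8/2) × 160.4 = 641.6 mol → 28240 g
% yield = 18500 / 28240 × 100 = 65.51 %

65.5 %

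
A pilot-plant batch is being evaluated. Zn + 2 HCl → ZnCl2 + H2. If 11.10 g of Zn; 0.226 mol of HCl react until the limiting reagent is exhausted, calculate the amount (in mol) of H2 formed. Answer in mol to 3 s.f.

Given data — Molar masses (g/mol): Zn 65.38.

0.113 mol

n(Zn) = 11.10 / 65.38 = 0.1698 mol
n(HCl) = 0.2260 mol
n/ν → Zn: 0.1698, HCl: 0.1130; HCl is limiting.
n(H2) = (1/2) × 0.2260 = 0.1130 mol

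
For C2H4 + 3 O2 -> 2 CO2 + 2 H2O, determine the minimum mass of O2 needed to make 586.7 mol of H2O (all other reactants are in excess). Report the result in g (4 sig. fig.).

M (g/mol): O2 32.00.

28160 g

n(H2O) = 586.7 mol
n(O2) = (3/2) × 586.7 = 880.1 mol
mass = 880.1 × 32.00 = 28160 g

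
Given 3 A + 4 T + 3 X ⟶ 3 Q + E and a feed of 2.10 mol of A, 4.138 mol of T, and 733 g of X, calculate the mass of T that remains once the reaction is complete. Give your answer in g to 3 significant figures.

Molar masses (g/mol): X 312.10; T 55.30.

n(A) = 2.100 mol
n(T) = 4.138 mol
n(X) = 733.0 / 312.10 = 2.349 mol
n/ν → A: 0.7000, T: 1.035, X: 0.7830; A is limiting.
T consumed = (4/3) × 2.100 = 2.800 mol
T remaining = 4.138 − 2.800 = 1.338 mol
mass = 1.338 × 55.30 = 73.99 g

74.0 g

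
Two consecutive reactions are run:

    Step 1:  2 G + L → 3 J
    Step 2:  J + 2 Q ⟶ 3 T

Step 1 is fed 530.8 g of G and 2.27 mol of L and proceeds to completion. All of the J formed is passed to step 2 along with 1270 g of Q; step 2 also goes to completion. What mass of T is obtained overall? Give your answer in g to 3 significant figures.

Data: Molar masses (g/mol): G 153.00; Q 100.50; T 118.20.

Step 1:
n(G) = 530.8 / 153.00 = 3.469 mol
n(L) = 2.270 mol
n/ν for G = 3.469/2 = 1.735
n/ν for L = 2.270/1 = 2.270
Smallest n/ν is G → limiting reagent.
n(J) produced = (3/2) × 3.469 = 5.204 mol
Step 2:
n(J) available = 5.204 mol
n(Q) = 1270 / 100.50 = 12.64 mol
n/ν for J = 5.204/1 = 5.204
n/ν for Q = 12.64/2 = 6.320
Smallest n/ν is J → limiting reagent.
n(T) = (3/1) × 5.204 = 15.61 mol
mass = 15.61 × 118.20 = 1845 g

1850 g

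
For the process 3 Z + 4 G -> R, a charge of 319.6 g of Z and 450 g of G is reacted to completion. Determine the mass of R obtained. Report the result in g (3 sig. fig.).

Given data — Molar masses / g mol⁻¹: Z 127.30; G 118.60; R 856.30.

n(Z) = 319.6 / 127.30 = 2.511 mol
n(G) = 450.0 / 118.60 = 3.794 mol
n/ν for Z = 2.511/3 = 0.8370
n/ν for G = 3.794/4 = 0.9485
Smallest n/ν is Z → limiting reagent.
n(R) = (1/3) × 2.511 = 0.8370 mol
mass = 0.8370 × 856.30 = 716.7 g

717 g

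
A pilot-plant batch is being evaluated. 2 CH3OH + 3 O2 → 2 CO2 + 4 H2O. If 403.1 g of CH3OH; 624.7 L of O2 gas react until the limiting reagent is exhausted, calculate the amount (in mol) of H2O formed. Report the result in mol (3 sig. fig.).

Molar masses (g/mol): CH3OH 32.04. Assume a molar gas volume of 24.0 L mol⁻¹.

n(CH3OH) = 403.1 / 32.04 = 12.58 mol
n(O2) = 624.7 / 24.0 = 26.03 mol
n/ν → CH3OH: 6.290, O2: 8.677; CH3OH is limiting.
n(H2O) = (4/2) × 12.58 = 25.16 mol

25.2 mol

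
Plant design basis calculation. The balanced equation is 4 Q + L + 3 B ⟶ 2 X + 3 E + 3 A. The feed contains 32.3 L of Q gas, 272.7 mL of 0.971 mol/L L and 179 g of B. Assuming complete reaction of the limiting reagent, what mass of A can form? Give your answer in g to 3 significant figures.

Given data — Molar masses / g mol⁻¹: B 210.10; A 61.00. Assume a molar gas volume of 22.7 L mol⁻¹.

n(Q) = 32.30 / 22.7 = 1.423 mol
n(L) = 0.971 × 272.7/1000 = 0.2648 mol
n(B) = 179.0 / 210.10 = 0.8520 mol
n/ν for Q = 1.423/4 = 0.3558
n/ν for L = 0.2648/1 = 0.2648
n/ν for B = 0.8520/3 = 0.2840
Smallest n/ν is L → limiting reagent.
n(A) = (3/1) × 0.2648 = 0.7944 mol
mass = 0.7944 × 61.00 = 48.46 g

48.5 g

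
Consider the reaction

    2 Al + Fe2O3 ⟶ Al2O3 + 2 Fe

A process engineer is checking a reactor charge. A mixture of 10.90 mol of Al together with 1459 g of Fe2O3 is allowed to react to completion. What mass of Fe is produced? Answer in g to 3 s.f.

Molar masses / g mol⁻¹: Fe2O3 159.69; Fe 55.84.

n(Al) = 10.90 mol
n(Fe2O3) = 1459 / 159.69 = 9.136 mol
n/ν for Al = 10.90/2 = 5.450
n/ν for Fe2O3 = 9.136/1 = 9.136
Smallest n/ν is Al → limiting reagent.
n(Fe) = (2/2) × 10.90 = 10.90 mol
mass = 10.90 × 55.84 = 608.7 g

609 g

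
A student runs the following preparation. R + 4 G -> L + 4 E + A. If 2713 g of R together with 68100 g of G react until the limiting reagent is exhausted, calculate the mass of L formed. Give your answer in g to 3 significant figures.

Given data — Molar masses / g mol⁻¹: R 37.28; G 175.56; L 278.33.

20300 g

n(R) = 2713 / 37.28 = 72.77 mol
n(G) = 68100 / 175.56 = 387.9 mol
n/ν → R: 72.77, G: 96.98; R is limiting.
n(L) = (1/1) × 72.77 = 72.77 mol
mass = 72.77 × 278.33 = 20250 g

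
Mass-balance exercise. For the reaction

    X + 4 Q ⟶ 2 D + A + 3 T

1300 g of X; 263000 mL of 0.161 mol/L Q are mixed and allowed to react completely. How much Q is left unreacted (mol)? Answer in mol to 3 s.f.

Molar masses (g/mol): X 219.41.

18.6 mol

n(X) = 1300 / 219.41 = 5.925 mol
n(Q) = 0.161 × 263000/1000 = 42.34 mol
n/ν for X = 5.925/1 = 5.925
n/ν for Q = 42.34/4 = 10.59
Smallest n/ν is X → limiting reagent.
Q consumed = (4/1) × 5.925 = 23.70 mol
Q remaining = 42.34 − 23.70 = 18.64 mol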